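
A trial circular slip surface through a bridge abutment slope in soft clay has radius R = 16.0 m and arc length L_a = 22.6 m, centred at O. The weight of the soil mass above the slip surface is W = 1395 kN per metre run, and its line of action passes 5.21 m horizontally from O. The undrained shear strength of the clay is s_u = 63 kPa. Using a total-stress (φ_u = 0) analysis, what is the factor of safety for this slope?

Taking moments about the centre O, the resisting moment is provided by the undrained shear strength acting along the arc:
M_R = s_u·L_a·R = 63·22.60·16.0 = 22780.8 kN·m/m
M_D = W·d = 1395·5.21 = 7267.9 kN·m/m
FS = M_R / M_D = 22780.8 / 7267.9 = 3.134

FS = 3.13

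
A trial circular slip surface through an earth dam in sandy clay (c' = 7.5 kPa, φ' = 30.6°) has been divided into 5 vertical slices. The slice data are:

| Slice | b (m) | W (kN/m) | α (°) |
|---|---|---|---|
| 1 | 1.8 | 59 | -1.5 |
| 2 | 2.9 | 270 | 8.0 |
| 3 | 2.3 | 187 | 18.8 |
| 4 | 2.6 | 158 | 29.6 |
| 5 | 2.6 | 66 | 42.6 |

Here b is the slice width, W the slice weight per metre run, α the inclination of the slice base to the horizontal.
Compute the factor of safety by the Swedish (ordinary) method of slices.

Ordinary method of slices: FS = Σ[c'·Δl_i + (W_i cosα_i)·tanφ'] / Σ W_i sinα_i, with Δl_i = b_i / cosα_i.
Slice 1: Δl = 1.8/cos(-1.5°) = 1.801 m; N'_1 = 59·cos(-1.5°) = 59.0; c'Δl = 13.50; W sinα = -1.5
Slice 2: Δl = 2.9/cos8.0° = 2.928 m; N'_2 = 270·cos8.0° = 267.4; c'Δl = 21.96; W sinα = 37.6
Slice 3: Δl = 2.3/cos18.8° = 2.430 m; N'_3 = 187·cos18.8° = 177.0; c'Δl = 18.22; W sinα = 60.3
Slice 4: Δl = 2.6/cos29.6° = 2.990 m; N'_4 = 158·cos29.6° = 137.4; c'Δl = 22.43; W sinα = 78.0
Slice 5: Δl = 2.6/cos42.6° = 3.532 m; N'_5 = 66·cos42.6° = 48.6; c'Δl = 26.49; W sinα = 44.7
Σc'Δl = 102.6 kN/m; ΣN' = 689.3 kN/m; ΣW sinα = 219.0 kN/m
Resisting = 102.6 + 689.3·tan30.6° = 102.6 + 407.7 = 510.3 kN/m
FS = 510.3 / 219.0 = 2.330

FS = 2.33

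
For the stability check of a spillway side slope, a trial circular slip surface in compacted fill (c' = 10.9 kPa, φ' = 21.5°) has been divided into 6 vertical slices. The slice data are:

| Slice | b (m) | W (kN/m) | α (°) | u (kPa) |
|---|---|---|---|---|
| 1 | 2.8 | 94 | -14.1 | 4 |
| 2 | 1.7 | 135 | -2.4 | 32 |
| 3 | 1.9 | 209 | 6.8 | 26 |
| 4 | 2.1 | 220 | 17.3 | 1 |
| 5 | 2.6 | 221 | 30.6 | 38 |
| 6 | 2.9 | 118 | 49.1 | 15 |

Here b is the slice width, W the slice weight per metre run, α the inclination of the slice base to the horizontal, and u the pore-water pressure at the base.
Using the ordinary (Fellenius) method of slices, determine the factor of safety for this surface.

Ordinary method of slices: FS = Σ[c'·Δl_i + (W_i cosα_i − u_i·Δl_i)·tanφ'] / Σ W_i sinα_i, with Δl_i = b_i / cosα_i.
Slice 1: Δl = 2.8/cos(-14.1°) = 2.887 m; N'_1 = 94·cos(-14.1°) − 4·2.887 = 79.6; c'Δl = 31.47; W sinα = -22.9
Slice 2: Δl = 1.7/cos(-2.4°) = 1.701 m; N'_2 = 135·cos(-2.4°) − 32·1.701 = 80.4; c'Δl = 18.55; W sinα = -5.7
Slice 3: Δl = 1.9/cos6.8° = 1.913 m; N'_3 = 209·cos6.8° − 26·1.913 = 157.8; c'Δl = 20.86; W sinα = 24.7
Slice 4: Δl = 2.1/cos17.3° = 2.200 m; N'_4 = 220·cos17.3° − 1·2.200 = 207.8; c'Δl = 23.97; W sinα = 65.4
Slice 5: Δl = 2.6/cos30.6° = 3.021 m; N'_5 = 221·cos30.6° − 38·3.021 = 75.4; c'Δl = 32.93; W sinα = 112.5
Slice 6: Δl = 2.9/cos49.1° = 4.429 m; N'_6 = 118·cos49.1° − 15·4.429 = 10.8; c'Δl = 48.28; W sinα = 89.2
Σc'Δl = 176.0 kN/m; ΣN' = 611.9 kN/m; ΣW sinα = 263.3 kN/m
Resisting = 176.0 + 611.9·tan21.5° = 176.0 + 241.1 = 417.1 kN/m
FS = 417.1 / 263.3 = 1.584

FS = 1.58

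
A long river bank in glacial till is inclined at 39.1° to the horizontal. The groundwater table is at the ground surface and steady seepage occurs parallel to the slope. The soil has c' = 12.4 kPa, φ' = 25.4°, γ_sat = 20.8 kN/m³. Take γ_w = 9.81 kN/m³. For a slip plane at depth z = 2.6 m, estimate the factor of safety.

With seepage parallel to the slope and the water table at the surface, the effective normal stress on the slip plane uses the buoyant unit weight γ' = γ_sat − γ_w while the driving shear stress uses γ_sat:
FS = [c' + γ' z cos²β tanφ'] / [γ_sat z sinβ cosβ]
γ' = 20.8 − 9.81 = 10.99 kN/m³
Numerator = 12.4 + 10.99·2.6·cos²39.1°·tan25.4° = 12.4 + 10.99·2.6·0.6022·0.4748 = 20.571 kPa
Denominator = 20.8·2.6·sin39.1°·cos39.1° = 20.8·2.6·0.6307·0.7760 = 26.469 kPa
FS = 20.571 / 26.469 = 0.777

FS = 0.78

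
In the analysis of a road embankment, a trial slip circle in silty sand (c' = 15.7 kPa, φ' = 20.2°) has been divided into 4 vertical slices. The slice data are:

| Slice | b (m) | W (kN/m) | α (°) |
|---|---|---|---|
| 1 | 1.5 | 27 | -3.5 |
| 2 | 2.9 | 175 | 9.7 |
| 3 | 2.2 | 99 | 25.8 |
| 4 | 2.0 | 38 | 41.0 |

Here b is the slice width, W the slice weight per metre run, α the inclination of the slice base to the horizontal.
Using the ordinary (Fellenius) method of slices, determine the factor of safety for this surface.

FS = 2.78

Ordinary method of slices: FS = Σ[c'·Δl_i + (W_i cosα_i)·tanφ'] / Σ W_i sinα_i, with Δl_i = b_i / cosα_i.
Slice 1: Δl = 1.5/cos(-3.5°) = 1.503 m; N'_1 = 27·cos(-3.5°) = 26.9; c'Δl = 23.59; W sinα = -1.6
Slice 2: Δl = 2.9/cos9.7° = 2.942 m; N'_2 = 175·cos9.7° = 172.5; c'Δl = 46.19; W sinα = 29.5
Slice 3: Δl = 2.2/cos25.8° = 2.444 m; N'_3 = 99·cos25.8° = 89.1; c'Δl = 38.36; W sinα = 43.1
Slice 4: Δl = 2.0/cos41.0° = 2.650 m; N'_4 = 38·cos41.0° = 28.7; c'Δl = 41.61; W sinα = 24.9
Σc'Δl = 149.8 kN/m; ΣN' = 317.3 kN/m; ΣW sinα = 95.9 kN/m
Resisting = 149.8 + 317.3·tan20.2° = 149.8 + 116.7 = 266.5 kN/m
FS = 266.5 / 95.9 = 2.780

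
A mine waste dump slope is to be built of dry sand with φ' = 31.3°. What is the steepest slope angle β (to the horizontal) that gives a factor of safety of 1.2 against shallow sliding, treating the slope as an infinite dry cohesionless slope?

For an infinite dry cohesionless slope FS = tanφ'/tanβ, so tanβ = tanφ' / FS.
tanβ = tan31.3° / 1.2 = 0.6080 / 1.2 = 0.5067
β = arctan(0.5067) = 26.87°

β = 26.9°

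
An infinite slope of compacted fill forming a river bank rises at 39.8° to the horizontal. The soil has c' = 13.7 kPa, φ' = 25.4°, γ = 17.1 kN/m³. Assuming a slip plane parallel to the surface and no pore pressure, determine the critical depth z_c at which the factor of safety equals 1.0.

Setting FS = 1.00 in FS = [c' + γz cos²β tanφ'] / [γz sinβ cosβ] and solving for z:
z = c' / [γ cosβ (FS·sinβ − cosβ·tanφ')]
  = 13.7 / [17.1·cos39.8°·(1.00·sin39.8° − cos39.8°·tan25.4°)]
  = 13.7 / [17.1·0.7683·(1.00·0.6401 − 0.7683·0.4748)]
  = 13.7 / 3.6168 = 3.788 m

z_c = 3.79 m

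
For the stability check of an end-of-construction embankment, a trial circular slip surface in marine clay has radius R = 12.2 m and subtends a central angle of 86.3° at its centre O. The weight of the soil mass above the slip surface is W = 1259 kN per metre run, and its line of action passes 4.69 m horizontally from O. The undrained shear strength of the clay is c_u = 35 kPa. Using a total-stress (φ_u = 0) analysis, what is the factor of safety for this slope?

Taking moments about the centre O, the resisting moment is provided by the undrained shear strength acting along the arc:
Arc length L_a = R·θ = 12.2·(86.3°·π/180) = 12.2·1.5062 = 18.38 m
M_R = c_u·L_a·R = 35·18.38·12.2 = 7846.5 kN·m/m
M_D = W·d = 1259·4.69 = 5904.7 kN·m/m
FS = M_R / M_D = 7846.5 / 5904.7 = 1.329

FS = 1.33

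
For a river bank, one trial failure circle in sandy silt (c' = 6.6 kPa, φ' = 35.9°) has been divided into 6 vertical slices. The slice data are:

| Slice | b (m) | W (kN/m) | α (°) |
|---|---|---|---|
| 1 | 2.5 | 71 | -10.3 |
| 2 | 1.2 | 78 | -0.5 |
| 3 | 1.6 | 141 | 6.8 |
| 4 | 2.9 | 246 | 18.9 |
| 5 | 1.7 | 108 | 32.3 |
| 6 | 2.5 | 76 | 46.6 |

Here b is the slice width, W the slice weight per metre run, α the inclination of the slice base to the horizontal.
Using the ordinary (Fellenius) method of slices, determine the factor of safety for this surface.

Ordinary method of slices: FS = Σ[c'·Δl_i + (W_i cosα_i)·tanφ'] / Σ W_i sinα_i, with Δl_i = b_i / cosα_i.
Slice 1: Δl = 2.5/cos(-10.3°) = 2.541 m; N'_1 = 71·cos(-10.3°) = 69.9; c'Δl = 16.77; W sinα = -12.7
Slice 2: Δl = 1.2/cos(-0.5°) = 1.200 m; N'_2 = 78·cos(-0.5°) = 78.0; c'Δl = 7.92; W sinα = -0.7
Slice 3: Δl = 1.6/cos6.8° = 1.611 m; N'_3 = 141·cos6.8° = 140.0; c'Δl = 10.63; W sinα = 16.7
Slice 4: Δl = 2.9/cos18.9° = 3.065 m; N'_4 = 246·cos18.9° = 232.7; c'Δl = 20.23; W sinα = 79.7
Slice 5: Δl = 1.7/cos32.3° = 2.011 m; N'_5 = 108·cos32.3° = 91.3; c'Δl = 13.27; W sinα = 57.7
Slice 6: Δl = 2.5/cos46.6° = 3.639 m; N'_6 = 76·cos46.6° = 52.2; c'Δl = 24.01; W sinα = 55.2
Σc'Δl = 92.8 kN/m; ΣN' = 664.1 kN/m; ΣW sinα = 195.9 kN/m
Resisting = 92.8 + 664.1·tan35.9° = 92.8 + 480.7 = 573.6 kN/m
FS = 573.6 / 195.9 = 2.927

FS = 2.93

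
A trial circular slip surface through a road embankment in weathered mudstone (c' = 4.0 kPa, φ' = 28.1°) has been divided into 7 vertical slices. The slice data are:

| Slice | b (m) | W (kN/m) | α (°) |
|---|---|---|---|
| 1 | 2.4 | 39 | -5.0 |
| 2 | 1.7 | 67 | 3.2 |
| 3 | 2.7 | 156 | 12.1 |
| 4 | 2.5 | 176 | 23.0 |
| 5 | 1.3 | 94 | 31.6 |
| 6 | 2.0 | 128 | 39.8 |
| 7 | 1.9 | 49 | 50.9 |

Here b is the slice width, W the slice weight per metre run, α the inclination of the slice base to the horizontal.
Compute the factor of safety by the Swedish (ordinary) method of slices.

FS = 1.49

Ordinary method of slices: FS = Σ[c'·Δl_i + (W_i cosα_i)·tanφ'] / Σ W_i sinα_i, with Δl_i = b_i / cosα_i.
Slice 1: Δl = 2.4/cos(-5.0°) = 2.409 m; N'_1 = 39·cos(-5.0°) = 38.9; c'Δl = 9.64; W sinα = -3.4
Slice 2: Δl = 1.7/cos3.2° = 1.703 m; N'_2 = 67·cos3.2° = 66.9; c'Δl = 6.81; W sinα = 3.7
Slice 3: Δl = 2.7/cos12.1° = 2.761 m; N'_3 = 156·cos12.1° = 152.5; c'Δl = 11.05; W sinα = 32.7
Slice 4: Δl = 2.5/cos23.0° = 2.716 m; N'_4 = 176·cos23.0° = 162.0; c'Δl = 10.86; W sinα = 68.8
Slice 5: Δl = 1.3/cos31.6° = 1.526 m; N'_5 = 94·cos31.6° = 80.1; c'Δl = 6.11; W sinα = 49.3
Slice 6: Δl = 2.0/cos39.8° = 2.603 m; N'_6 = 128·cos39.8° = 98.3; c'Δl = 10.41; W sinα = 81.9
Slice 7: Δl = 1.9/cos50.9° = 3.013 m; N'_7 = 49·cos50.9° = 30.9; c'Δl = 12.05; W sinα = 38.0
Σc'Δl = 66.9 kN/m; ΣN' = 629.6 kN/m; ΣW sinα = 271.0 kN/m
Resisting = 66.9 + 629.6·tan28.1° = 66.9 + 336.2 = 403.1 kN/m
FS = 403.1 / 271.0 = 1.487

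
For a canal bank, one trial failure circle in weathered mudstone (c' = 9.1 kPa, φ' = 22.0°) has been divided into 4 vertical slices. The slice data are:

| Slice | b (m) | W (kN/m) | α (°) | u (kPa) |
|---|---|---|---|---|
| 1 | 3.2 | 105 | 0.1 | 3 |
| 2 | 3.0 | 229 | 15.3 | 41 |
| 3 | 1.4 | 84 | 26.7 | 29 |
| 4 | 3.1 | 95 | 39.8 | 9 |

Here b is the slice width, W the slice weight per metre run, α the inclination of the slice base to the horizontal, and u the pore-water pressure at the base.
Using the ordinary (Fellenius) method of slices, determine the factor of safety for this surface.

FS = 1.33

Ordinary method of slices: FS = Σ[c'·Δl_i + (W_i cosα_i − u_i·Δl_i)·tanφ'] / Σ W_i sinα_i, with Δl_i = b_i / cosα_i.
Slice 1: Δl = 3.2/cos0.1° = 3.200 m; N'_1 = 105·cos0.1° − 3·3.200 = 95.4; c'Δl = 29.12; W sinα = 0.2
Slice 2: Δl = 3.0/cos15.3° = 3.110 m; N'_2 = 229·cos15.3° − 41·3.110 = 93.4; c'Δl = 28.30; W sinα = 60.4
Slice 3: Δl = 1.4/cos26.7° = 1.567 m; N'_3 = 84·cos26.7° − 29·1.567 = 29.6; c'Δl = 14.26; W sinα = 37.7
Slice 4: Δl = 3.1/cos39.8° = 4.035 m; N'_4 = 95·cos39.8° − 9·4.035 = 36.7; c'Δl = 36.72; W sinα = 60.8
Σc'Δl = 108.4 kN/m; ΣN' = 255.0 kN/m; ΣW sinα = 159.2 kN/m
Resisting = 108.4 + 255.0·tan22.0° = 108.4 + 103.0 = 211.4 kN/m
FS = 211.4 / 159.2 = 1.328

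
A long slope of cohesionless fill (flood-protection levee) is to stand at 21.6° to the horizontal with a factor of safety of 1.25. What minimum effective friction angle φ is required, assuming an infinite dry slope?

FS = tanφ/tanβ ⇒ tanφ = FS · tanβ = 1.25 · tan21.6° = 0.4949
φ = arctan(0.4949) = 26.33°

φ = 26.3°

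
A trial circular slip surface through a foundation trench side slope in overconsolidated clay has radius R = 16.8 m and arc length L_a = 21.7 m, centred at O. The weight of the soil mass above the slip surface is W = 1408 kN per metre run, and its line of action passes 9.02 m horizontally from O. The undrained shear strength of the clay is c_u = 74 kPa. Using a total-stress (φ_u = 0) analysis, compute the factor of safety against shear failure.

FS = 2.12

Taking moments about the centre O, the resisting moment is provided by the undrained shear strength acting along the arc:
M_R = c_u·L_a·R = 74·21.70·16.8 = 26977.4 kN·m/m
M_D = W·d = 1408·9.02 = 12700.2 kN·m/m
FS = M_R / M_D = 26977.4 / 12700.2 = 2.124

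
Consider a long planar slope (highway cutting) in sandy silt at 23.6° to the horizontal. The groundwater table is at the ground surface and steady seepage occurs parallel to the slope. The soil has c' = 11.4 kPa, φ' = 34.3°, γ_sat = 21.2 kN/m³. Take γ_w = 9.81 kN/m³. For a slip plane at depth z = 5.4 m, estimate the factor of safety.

With seepage parallel to the slope and the water table at the surface, the effective normal stress on the slip plane uses the buoyant unit weight γ' = γ_sat − γ_w while the driving shear stress uses γ_sat:
FS = [c' + γ' z cos²β tanφ'] / [γ_sat z sinβ cosβ]
γ' = 21.2 − 9.81 = 11.39 kN/m³
Numerator = 11.4 + 11.39·5.4·cos²23.6°·tan34.3° = 11.4 + 11.39·5.4·0.8397·0.6822 = 46.632 kPa
Denominator = 21.2·5.4·sin23.6°·cos23.6° = 21.2·5.4·0.4003·0.9164 = 41.999 kPa
FS = 46.632 / 41.999 = 1.110

FS = 1.11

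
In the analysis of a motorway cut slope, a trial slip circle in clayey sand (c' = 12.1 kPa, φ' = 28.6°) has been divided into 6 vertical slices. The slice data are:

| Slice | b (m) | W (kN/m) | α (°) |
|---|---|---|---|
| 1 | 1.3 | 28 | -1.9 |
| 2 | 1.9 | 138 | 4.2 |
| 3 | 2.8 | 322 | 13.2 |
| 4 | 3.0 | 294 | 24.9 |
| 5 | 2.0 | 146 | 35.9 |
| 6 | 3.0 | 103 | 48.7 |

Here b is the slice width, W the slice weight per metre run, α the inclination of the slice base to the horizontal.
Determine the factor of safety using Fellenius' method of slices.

FS = 1.91

Ordinary method of slices: FS = Σ[c'·Δl_i + (W_i cosα_i)·tanφ'] / Σ W_i sinα_i, with Δl_i = b_i / cosα_i.
Slice 1: Δl = 1.3/cos(-1.9°) = 1.301 m; N'_1 = 28·cos(-1.9°) = 28.0; c'Δl = 15.74; W sinα = -0.9
Slice 2: Δl = 1.9/cos4.2° = 1.905 m; N'_2 = 138·cos4.2° = 137.6; c'Δl = 23.05; W sinα = 10.1
Slice 3: Δl = 2.8/cos13.2° = 2.876 m; N'_3 = 322·cos13.2° = 313.5; c'Δl = 34.80; W sinα = 73.5
Slice 4: Δl = 3.0/cos24.9° = 3.307 m; N'_4 = 294·cos24.9° = 266.7; c'Δl = 40.02; W sinα = 123.8
Slice 5: Δl = 2.0/cos35.9° = 2.469 m; N'_5 = 146·cos35.9° = 118.3; c'Δl = 29.88; W sinα = 85.6
Slice 6: Δl = 3.0/cos48.7° = 4.545 m; N'_6 = 103·cos48.7° = 68.0; c'Δl = 55.00; W sinα = 77.4
Σc'Δl = 198.5 kN/m; ΣN' = 932.0 kN/m; ΣW sinα = 369.5 kN/m
Resisting = 198.5 + 932.0·tan28.6° = 198.5 + 508.2 = 706.6 kN/m
FS = 706.6 / 369.5 = 1.913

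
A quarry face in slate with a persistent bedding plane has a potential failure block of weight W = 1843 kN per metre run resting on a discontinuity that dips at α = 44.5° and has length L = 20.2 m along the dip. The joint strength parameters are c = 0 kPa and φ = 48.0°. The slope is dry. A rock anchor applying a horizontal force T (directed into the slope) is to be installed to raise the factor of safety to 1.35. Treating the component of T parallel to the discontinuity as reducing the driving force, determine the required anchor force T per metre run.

T = 163 kN/m

Resolving forces along and normal to the sliding plane, with the horizontal anchor force T adding T·sinα to the effective normal force and T·cosα acting up the plane against the driving force:
FS = [cL + (W cosα + T sinα) tanφ] / [W sinα − T cosα]
Without the anchor: N' = 1314.5 kN/m, driving T_d = 1291.8 kN/m, resisting R = 0·20.2 + 1314.5·tan48.0° = 1459.9 kN/m, FS = 1.13.
Setting FS = 1.35 and solving for T:
1.35·(1291.8 − T cos44.5°) = 1459.9 + T sin44.5°·tan48.0°
T·(sin44.5°·tan48.0° + 1.35·cos44.5°) = 1.35·1291.8 − 1459.9
T·(0.7009·1.1106 + 1.35·0.7133) = 1743.9 − 1459.9 = 284.0
T·1.7413 = 284.0
T = 163.1 kN/m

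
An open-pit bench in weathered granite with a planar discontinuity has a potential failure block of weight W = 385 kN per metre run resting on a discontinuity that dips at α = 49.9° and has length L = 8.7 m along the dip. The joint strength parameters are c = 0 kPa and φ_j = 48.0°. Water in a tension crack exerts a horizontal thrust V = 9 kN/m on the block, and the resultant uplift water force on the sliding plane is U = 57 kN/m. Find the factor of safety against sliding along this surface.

Resolving the block weight along and normal to the plane and applying the Mohr–Coulomb strength on the joint:
N' = W cosα − U − V sinα = 385·cos49.9° − 57 − 9·sin49.9° = 184.1 kN/m
Driving force T = W sinα + V cosα = 385·sin49.9° + 9·cos49.9° = 300.3 kN/m
Resisting force R = c·L + N'·tanφ_j = 0·8.7 + 184.1·tan48.0° = 0.0 + 204.5 = 204.5 kN/m
FS = R / T = 204.5 / 300.3 = 0.681

FS = 0.68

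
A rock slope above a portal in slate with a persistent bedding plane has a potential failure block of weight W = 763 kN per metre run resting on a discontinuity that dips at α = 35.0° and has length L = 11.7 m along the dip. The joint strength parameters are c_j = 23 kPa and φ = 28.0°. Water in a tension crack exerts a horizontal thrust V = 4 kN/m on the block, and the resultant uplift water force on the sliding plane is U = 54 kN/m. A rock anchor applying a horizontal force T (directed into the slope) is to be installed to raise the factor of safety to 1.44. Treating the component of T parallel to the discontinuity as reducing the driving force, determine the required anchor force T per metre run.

T = 43 kN/m

Resolving forces along and normal to the sliding plane, with the horizontal anchor force T adding T·sinα to the effective normal force and T·cosα acting up the plane against the driving force:
FS = [c_jL + (W cosα − U − V sinα + T sinα) tanφ] / [W sinα + V cosα − T cosα]
Without the anchor: N' = 568.7 kN/m, driving T_d = 440.9 kN/m, resisting R = 23·11.7 + 568.7·tan28.0° = 571.5 kN/m, FS = 1.30.
Setting FS = 1.44 and solving for T:
1.44·(440.9 − T cos35.0°) = 571.5 + T sin35.0°·tan28.0°
T·(sin35.0°·tan28.0° + 1.44·cos35.0°) = 1.44·440.9 − 571.5
T·(0.5736·0.5317 + 1.44·0.8192) = 634.9 − 571.5 = 63.4
T·1.4846 = 63.4
T = 42.7 kN/m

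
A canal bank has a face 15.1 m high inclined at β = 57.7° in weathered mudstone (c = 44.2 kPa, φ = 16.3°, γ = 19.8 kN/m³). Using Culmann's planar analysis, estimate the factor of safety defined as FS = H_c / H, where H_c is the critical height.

FS = 1.92

H_c = (4c/γ) · sinβ cosφ / [1 − cos(β − φ)]
    = (4·44.2/19.8) · sin57.7°·cos16.3° / [1 − cos41.4°]
    = 8.929 · 0.8113 / 0.2499 = 28.99 m
FS = H_c / H = 28.99 / 15.1 = 1.920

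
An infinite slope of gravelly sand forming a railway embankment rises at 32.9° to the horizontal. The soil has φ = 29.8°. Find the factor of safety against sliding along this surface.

FS = 0.89

For a dry cohesionless infinite slope the factor of safety is FS = tanφ / tanβ.
FS = tan29.8° / tan32.9° = 0.5727 / 0.6469 = 0.885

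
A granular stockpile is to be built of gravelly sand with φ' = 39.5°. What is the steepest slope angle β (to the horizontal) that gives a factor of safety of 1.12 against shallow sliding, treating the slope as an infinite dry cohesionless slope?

For an infinite dry cohesionless slope FS = tanφ'/tanβ, so tanβ = tanφ' / FS.
tanβ = tan39.5° / 1.12 = 0.8243 / 1.12 = 0.7360
β = arctan(0.7360) = 36.35°

β = 36.4°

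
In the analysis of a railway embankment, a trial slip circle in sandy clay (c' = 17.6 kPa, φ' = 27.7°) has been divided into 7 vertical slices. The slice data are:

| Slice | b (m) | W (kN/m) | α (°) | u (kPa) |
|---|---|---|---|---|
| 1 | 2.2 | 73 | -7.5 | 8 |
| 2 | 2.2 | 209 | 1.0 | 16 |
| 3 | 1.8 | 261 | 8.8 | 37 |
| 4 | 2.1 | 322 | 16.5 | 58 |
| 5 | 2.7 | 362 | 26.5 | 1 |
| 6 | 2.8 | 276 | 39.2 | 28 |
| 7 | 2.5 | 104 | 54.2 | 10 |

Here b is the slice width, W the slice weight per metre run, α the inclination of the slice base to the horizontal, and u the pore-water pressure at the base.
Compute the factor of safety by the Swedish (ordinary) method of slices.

FS = 1.64

Ordinary method of slices: FS = Σ[c'·Δl_i + (W_i cosα_i − u_i·Δl_i)·tanφ'] / Σ W_i sinα_i, with Δl_i = b_i / cosα_i.
Slice 1: Δl = 2.2/cos(-7.5°) = 2.219 m; N'_1 = 73·cos(-7.5°) − 8·2.219 = 54.6; c'Δl = 39.05; W sinα = -9.5
Slice 2: Δl = 2.2/cos1.0° = 2.200 m; N'_2 = 209·cos1.0° − 16·2.200 = 173.8; c'Δl = 38.73; W sinα = 3.6
Slice 3: Δl = 1.8/cos8.8° = 1.821 m; N'_3 = 261·cos8.8° − 37·1.821 = 190.5; c'Δl = 32.06; W sinα = 39.9
Slice 4: Δl = 2.1/cos16.5° = 2.190 m; N'_4 = 322·cos16.5° − 58·2.190 = 181.7; c'Δl = 38.55; W sinα = 91.5
Slice 5: Δl = 2.7/cos26.5° = 3.017 m; N'_5 = 362·cos26.5° − 1·3.017 = 320.9; c'Δl = 53.10; W sinα = 161.5
Slice 6: Δl = 2.8/cos39.2° = 3.613 m; N'_6 = 276·cos39.2° − 28·3.613 = 112.7; c'Δl = 63.59; W sinα = 174.4
Slice 7: Δl = 2.5/cos54.2° = 4.274 m; N'_7 = 104·cos54.2° − 10·4.274 = 18.1; c'Δl = 75.22; W sinα = 84.4
Σc'Δl = 340.3 kN/m; ΣN' = 1052.4 kN/m; ΣW sinα = 545.8 kN/m
Resisting = 340.3 + 1052.4·tan27.7° = 340.3 + 552.5 = 892.8 kN/m
FS = 892.8 / 545.8 = 1.636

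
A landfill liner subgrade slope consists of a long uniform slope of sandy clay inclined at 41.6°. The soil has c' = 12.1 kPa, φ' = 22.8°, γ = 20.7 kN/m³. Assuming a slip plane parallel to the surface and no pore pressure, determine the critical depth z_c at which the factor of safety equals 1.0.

z_c = 2.24 m

Setting FS = 1.00 in FS = [c' + γz cos²β tanφ'] / [γz sinβ cosβ] and solving for z:
z = c' / [γ cosβ (FS·sinβ − cosβ·tanφ')]
  = 12.1 / [20.7·cos41.6°·(1.00·sin41.6° − cos41.6°·tan22.8°)]
  = 12.1 / [20.7·0.7478·(1.00·0.6639 − 0.7478·0.4204)]
  = 12.1 / 5.4113 = 2.236 m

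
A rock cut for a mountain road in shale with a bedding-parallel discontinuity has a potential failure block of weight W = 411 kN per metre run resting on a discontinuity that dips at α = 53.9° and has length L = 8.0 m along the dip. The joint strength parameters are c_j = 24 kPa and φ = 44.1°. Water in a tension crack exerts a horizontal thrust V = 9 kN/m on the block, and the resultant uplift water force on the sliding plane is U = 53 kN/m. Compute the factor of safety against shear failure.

Resolving the block weight along and normal to the plane and applying the Mohr–Coulomb strength on the joint:
N' = W cosα − U − V sinα = 411·cos53.9° − 53 − 9·sin53.9° = 181.9 kN/m
Driving force T = W sinα + V cosα = 411·sin53.9° + 9·cos53.9° = 337.4 kN/m
Resisting force R = c_j·L + N'·tanφ = 24·8.0 + 181.9·tan44.1° = 192.0 + 176.3 = 368.3 kN/m
FS = R / T = 368.3 / 337.4 = 1.092

FS = 1.09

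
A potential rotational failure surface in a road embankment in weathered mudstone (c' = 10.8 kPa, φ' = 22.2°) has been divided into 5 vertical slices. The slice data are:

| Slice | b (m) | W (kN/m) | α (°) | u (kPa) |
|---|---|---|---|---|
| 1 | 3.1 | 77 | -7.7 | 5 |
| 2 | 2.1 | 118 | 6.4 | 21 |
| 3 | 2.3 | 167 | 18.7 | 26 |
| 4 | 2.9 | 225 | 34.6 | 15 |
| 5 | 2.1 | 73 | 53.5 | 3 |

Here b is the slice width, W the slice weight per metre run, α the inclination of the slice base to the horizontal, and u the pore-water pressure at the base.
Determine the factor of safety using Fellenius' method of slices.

Ordinary method of slices: FS = Σ[c'·Δl_i + (W_i cosα_i − u_i·Δl_i)·tanφ'] / Σ W_i sinα_i, with Δl_i = b_i / cosα_i.
Slice 1: Δl = 3.1/cos(-7.7°) = 3.128 m; N'_1 = 77·cos(-7.7°) − 5·3.128 = 60.7; c'Δl = 33.78; W sinα = -10.3
Slice 2: Δl = 2.1/cos6.4° = 2.113 m; N'_2 = 118·cos6.4° − 21·2.113 = 72.9; c'Δl = 22.82; W sinα = 13.2
Slice 3: Δl = 2.3/cos18.7° = 2.428 m; N'_3 = 167·cos18.7° − 26·2.428 = 95.1; c'Δl = 26.22; W sinα = 53.5
Slice 4: Δl = 2.9/cos34.6° = 3.523 m; N'_4 = 225·cos34.6° − 15·3.523 = 132.4; c'Δl = 38.05; W sinα = 127.8
Slice 5: Δl = 2.1/cos53.5° = 3.530 m; N'_5 = 73·cos53.5° − 3·3.530 = 32.8; c'Δl = 38.13; W sinα = 58.7
Σc'Δl = 159.0 kN/m; ΣN' = 393.8 kN/m; ΣW sinα = 242.8 kN/m
Resisting = 159.0 + 393.8·tan22.2° = 159.0 + 160.7 = 319.7 kN/m
FS = 319.7 / 242.8 = 1.317

FS = 1.32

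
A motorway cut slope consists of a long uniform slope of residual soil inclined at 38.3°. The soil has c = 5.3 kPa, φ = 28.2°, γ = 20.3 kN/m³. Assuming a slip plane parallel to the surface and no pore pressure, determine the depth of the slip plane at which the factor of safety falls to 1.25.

z = 0.94 m

Setting FS = 1.25 in FS = [c + γz cos²β tanφ] / [γz sinβ cosβ] and solving for z:
z = c / [γ cosβ (FS·sinβ − cosβ·tanφ)]
  = 5.3 / [20.3·cos38.3°·(1.25·sin38.3° − cos38.3°·tan28.2°)]
  = 5.3 / [20.3·0.7848·(1.25·0.6198 − 0.7848·0.5362)]
  = 5.3 / 5.6385 = 0.940 m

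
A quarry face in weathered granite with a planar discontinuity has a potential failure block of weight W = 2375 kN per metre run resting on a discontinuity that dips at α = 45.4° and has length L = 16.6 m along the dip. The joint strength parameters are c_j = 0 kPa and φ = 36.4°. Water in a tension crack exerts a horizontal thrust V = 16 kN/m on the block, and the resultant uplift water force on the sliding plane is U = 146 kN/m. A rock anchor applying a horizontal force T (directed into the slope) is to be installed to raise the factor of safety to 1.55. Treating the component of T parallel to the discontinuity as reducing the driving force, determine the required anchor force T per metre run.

Resolving forces along and normal to the sliding plane, with the horizontal anchor force T adding T·sinα to the effective normal force and T·cosα acting up the plane against the driving force:
FS = [c_jL + (W cosα − U − V sinα + T sinα) tanφ] / [W sinα + V cosα − T cosα]
Without the anchor: N' = 1510.2 kN/m, driving T_d = 1702.3 kN/m, resisting R = 0·16.6 + 1510.2·tan36.4° = 1113.4 kN/m, FS = 0.65.
Setting FS = 1.55 and solving for T:
1.55·(1702.3 − T cos45.4°) = 1113.4 + T sin45.4°·tan36.4°
T·(sin45.4°·tan36.4° + 1.55·cos45.4°) = 1.55·1702.3 − 1113.4
T·(0.7120·0.7373 + 1.55·0.7022) = 2638.6 − 1113.4 = 1525.1
T·1.6133 = 1525.1
T = 945.4 kN/m

T = 945 kN/m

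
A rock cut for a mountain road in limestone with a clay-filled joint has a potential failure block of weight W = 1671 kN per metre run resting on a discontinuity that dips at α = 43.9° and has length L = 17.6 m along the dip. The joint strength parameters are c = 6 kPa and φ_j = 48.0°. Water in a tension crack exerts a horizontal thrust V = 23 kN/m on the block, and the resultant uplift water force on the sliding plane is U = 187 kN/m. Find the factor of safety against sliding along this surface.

Resolving the block weight along and normal to the plane and applying the Mohr–Coulomb strength on the joint:
N' = W cosα − U − V sinα = 1671·cos43.9° − 187 − 23·sin43.9° = 1001.1 kN/m
Driving force T = W sinα + V cosα = 1671·sin43.9° + 23·cos43.9° = 1175.2 kN/m
Resisting force R = c·L + N'·tanφ_j = 6·17.6 + 1001.1·tan48.0° = 105.6 + 1111.8 = 1217.4 kN/m
FS = R / T = 1217.4 / 1175.2 = 1.036

FS = 1.04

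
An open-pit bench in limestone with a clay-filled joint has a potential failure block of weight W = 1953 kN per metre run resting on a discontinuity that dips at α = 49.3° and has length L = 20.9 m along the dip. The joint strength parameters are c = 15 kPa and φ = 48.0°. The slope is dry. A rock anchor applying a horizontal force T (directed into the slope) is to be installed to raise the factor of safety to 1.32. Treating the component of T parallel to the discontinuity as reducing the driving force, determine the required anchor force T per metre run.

Resolving forces along and normal to the sliding plane, with the horizontal anchor force T adding T·sinα to the effective normal force and T·cosα acting up the plane against the driving force:
FS = [cL + (W cosα + T sinα) tanφ] / [W sinα − T cosα]
Without the anchor: N' = 1273.5 kN/m, driving T_d = 1480.6 kN/m, resisting R = 15·20.9 + 1273.5·tan48.0° = 1727.9 kN/m, FS = 1.17.
Setting FS = 1.32 and solving for T:
1.32·(1480.6 − T cos49.3°) = 1727.9 + T sin49.3°·tan48.0°
T·(sin49.3°·tan48.0° + 1.32·cos49.3°) = 1.32·1480.6 − 1727.9
T·(0.7581·1.1106 + 1.32·0.6521) = 1954.4 − 1727.9 = 226.5
T·1.7028 = 226.5
T = 133.0 kN/m

T = 133 kN/m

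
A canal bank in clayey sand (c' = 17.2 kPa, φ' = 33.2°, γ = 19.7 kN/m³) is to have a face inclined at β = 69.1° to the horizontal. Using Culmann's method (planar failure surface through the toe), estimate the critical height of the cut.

Culmann's analysis gives the critical failure plane at α_cr = (β + φ')/2 = (69.1 + 33.2)/2 = 51.1°, and the critical height
H_c = (4c'/γ) · sinβ cosφ' / [1 − cos(β − φ')]
    = (4·17.2/19.7) · sin69.1°·cos33.2° / [1 − cos(35.9°)]
    = 3.492 · 0.9342·0.8368 / [1 − 0.8100]
    = 3.492 · 0.7817 / 0.1900
    = 14.37 m

H_c = 14.37 m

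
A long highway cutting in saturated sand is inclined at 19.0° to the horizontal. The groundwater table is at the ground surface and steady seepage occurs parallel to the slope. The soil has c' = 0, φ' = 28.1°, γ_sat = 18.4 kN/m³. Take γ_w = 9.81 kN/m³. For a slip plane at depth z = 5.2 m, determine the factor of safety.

With seepage parallel to the slope and the water table at the surface, the effective normal stress on the slip plane uses the buoyant unit weight γ' = γ_sat − γ_w while the driving shear stress uses γ_sat:
FS = [c' + γ' z cos²β tanφ'] / [γ_sat z sinβ cosβ]
(For c' = 0 this reduces to FS = (γ'/γ_sat)·tanφ'/tanβ.)
γ' = 18.4 − 9.81 = 8.59 kN/m³
Numerator = 0.0 + 8.59·5.2·cos²19.0°·tan28.1° = 0.0 + 8.59·5.2·0.8940·0.5340 = 21.322 kPa
Denominator = 18.4·5.2·sin19.0°·cos19.0° = 18.4·5.2·0.3256·0.9455 = 29.453 kPa
FS = 21.322 / 29.453 = 0.724

FS = 0.72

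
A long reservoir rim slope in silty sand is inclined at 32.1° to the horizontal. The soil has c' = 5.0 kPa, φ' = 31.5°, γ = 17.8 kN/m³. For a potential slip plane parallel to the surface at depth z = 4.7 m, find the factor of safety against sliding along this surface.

For an infinite slope with a slip plane parallel to the surface (no pore pressure): FS = [c' + γz cos²β tanφ'] / [γz sinβ cosβ].
γz = 17.8·4.7 = 83.66 kN/m²
Numerator = 5.0 + 83.66·cos²32.1°·tan31.5° = 5.0 + 83.66·0.7176·0.6128 = 41.790 kPa
Denominator = 83.66·sin32.1°·cos32.1° = 83.66·0.5314·0.8471 = 37.660 kPa
FS = 41.790 / 37.660 = 1.110

FS = 1.11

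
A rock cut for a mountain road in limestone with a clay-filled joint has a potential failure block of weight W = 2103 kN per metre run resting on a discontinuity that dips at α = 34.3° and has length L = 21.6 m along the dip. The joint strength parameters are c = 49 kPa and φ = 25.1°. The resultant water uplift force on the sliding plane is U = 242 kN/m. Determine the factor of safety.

Resolving the block weight along and normal to the plane and applying the Mohr–Coulomb strength on the joint:
N' = W cosα − U = 2103·cos34.3° − 242 = 1495.3 kN/m
Driving force T = W sinα = 2103·sin34.3° = 1185.1 kN/m
Resisting force R = c·L + N'·tanφ = 49·21.6 + 1495.3·tan25.1° = 1058.4 + 700.4 = 1758.8 kN/m
FS = R / T = 1758.8 / 1185.1 = 1.484

FS = 1.48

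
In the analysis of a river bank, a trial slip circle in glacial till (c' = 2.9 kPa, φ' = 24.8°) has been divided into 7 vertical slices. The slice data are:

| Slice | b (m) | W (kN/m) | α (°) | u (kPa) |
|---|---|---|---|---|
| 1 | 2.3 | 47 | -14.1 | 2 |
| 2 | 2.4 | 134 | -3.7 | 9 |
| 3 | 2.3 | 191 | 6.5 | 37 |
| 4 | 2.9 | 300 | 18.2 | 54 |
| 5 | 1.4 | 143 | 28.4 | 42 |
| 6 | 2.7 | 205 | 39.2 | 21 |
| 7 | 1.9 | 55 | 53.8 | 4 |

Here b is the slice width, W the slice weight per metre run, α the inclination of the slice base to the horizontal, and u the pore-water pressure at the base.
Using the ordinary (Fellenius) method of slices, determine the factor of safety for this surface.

FS = 0.90

Ordinary method of slices: FS = Σ[c'·Δl_i + (W_i cosα_i − u_i·Δl_i)·tanφ'] / Σ W_i sinα_i, with Δl_i = b_i / cosα_i.
Slice 1: Δl = 2.3/cos(-14.1°) = 2.371 m; N'_1 = 47·cos(-14.1°) − 2·2.371 = 40.8; c'Δl = 6.88; W sinα = -11.4
Slice 2: Δl = 2.4/cos(-3.7°) = 2.405 m; N'_2 = 134·cos(-3.7°) − 9·2.405 = 112.1; c'Δl = 6.97; W sinα = -8.6
Slice 3: Δl = 2.3/cos6.5° = 2.315 m; N'_3 = 191·cos6.5° − 37·2.315 = 104.1; c'Δl = 6.71; W sinα = 21.6
Slice 4: Δl = 2.9/cos18.2° = 3.053 m; N'_4 = 300·cos18.2° − 54·3.053 = 120.1; c'Δl = 8.85; W sinα = 93.7
Slice 5: Δl = 1.4/cos28.4° = 1.592 m; N'_5 = 143·cos28.4° − 42·1.592 = 58.9; c'Δl = 4.62; W sinα = 68.0
Slice 6: Δl = 2.7/cos39.2° = 3.484 m; N'_6 = 205·cos39.2° − 21·3.484 = 85.7; c'Δl = 10.10; W sinα = 129.6
Slice 7: Δl = 1.9/cos53.8° = 3.217 m; N'_7 = 55·cos53.8° − 4·3.217 = 19.6; c'Δl = 9.33; W sinα = 44.4
Σc'Δl = 53.5 kN/m; ΣN' = 541.4 kN/m; ΣW sinα = 337.2 kN/m
Resisting = 53.5 + 541.4·tan24.8° = 53.5 + 250.2 = 303.6 kN/m
FS = 303.6 / 337.2 = 0.901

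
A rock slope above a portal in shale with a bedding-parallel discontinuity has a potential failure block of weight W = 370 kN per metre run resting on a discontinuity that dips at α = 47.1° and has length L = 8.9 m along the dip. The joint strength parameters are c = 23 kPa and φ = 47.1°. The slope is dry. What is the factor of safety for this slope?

FS = 1.76

Resolving the block weight along and normal to the plane and applying the Mohr–Coulomb strength on the joint:
N' = W cosα = 370·cos47.1° = 251.9 kN/m
Driving force T = W sinα = 370·sin47.1° = 271.0 kN/m
Resisting force R = c·L + N'·tanφ = 23·8.9 + 251.9·tan47.1° = 204.7 + 271.0 = 475.7 kN/m
FS = R / T = 475.7 / 271.0 = 1.755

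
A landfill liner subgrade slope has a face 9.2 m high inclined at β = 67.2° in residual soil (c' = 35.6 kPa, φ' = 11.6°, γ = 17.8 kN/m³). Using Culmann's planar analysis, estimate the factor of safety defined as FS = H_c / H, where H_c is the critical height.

H_c = (4c'/γ) · sinβ cosφ' / [1 − cos(β − φ')]
    = (4·35.6/17.8) · sin67.2°·cos11.6° / [1 − cos55.6°]
    = 8.000 · 0.9030 / 0.4350 = 16.61 m
FS = H_c / H = 16.61 / 9.2 = 1.805

FS = 1.81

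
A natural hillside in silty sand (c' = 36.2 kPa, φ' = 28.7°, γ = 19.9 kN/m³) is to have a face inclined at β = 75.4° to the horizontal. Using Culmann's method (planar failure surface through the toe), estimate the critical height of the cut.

H_c = 19.66 m

Culmann's analysis gives the critical failure plane at α_cr = (β + φ')/2 = (75.4 + 28.7)/2 = 52.1°, and the critical height
H_c = (4c'/γ) · sinβ cosφ' / [1 − cos(β − φ')]
    = (4·36.2/19.9) · sin75.4°·cos28.7° / [1 − cos(46.7°)]
    = 7.276 · 0.9677·0.8771 / [1 − 0.6858]
    = 7.276 · 0.8488 / 0.3142
    = 19.66 m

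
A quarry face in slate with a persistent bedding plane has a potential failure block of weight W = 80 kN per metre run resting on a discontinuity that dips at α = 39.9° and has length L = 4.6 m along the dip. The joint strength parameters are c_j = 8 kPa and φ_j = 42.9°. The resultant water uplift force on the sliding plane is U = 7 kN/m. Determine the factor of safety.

Resolving the block weight along and normal to the plane and applying the Mohr–Coulomb strength on the joint:
N' = W cosα − U = 80·cos39.9° − 7 = 54.4 kN/m
Driving force T = W sinα = 80·sin39.9° = 51.3 kN/m
Resisting force R = c_j·L + N'·tanφ_j = 8·4.6 + 54.4·tan42.9° = 36.8 + 50.5 = 87.3 kN/m
FS = R / T = 87.3 / 51.3 = 1.702

FS = 1.70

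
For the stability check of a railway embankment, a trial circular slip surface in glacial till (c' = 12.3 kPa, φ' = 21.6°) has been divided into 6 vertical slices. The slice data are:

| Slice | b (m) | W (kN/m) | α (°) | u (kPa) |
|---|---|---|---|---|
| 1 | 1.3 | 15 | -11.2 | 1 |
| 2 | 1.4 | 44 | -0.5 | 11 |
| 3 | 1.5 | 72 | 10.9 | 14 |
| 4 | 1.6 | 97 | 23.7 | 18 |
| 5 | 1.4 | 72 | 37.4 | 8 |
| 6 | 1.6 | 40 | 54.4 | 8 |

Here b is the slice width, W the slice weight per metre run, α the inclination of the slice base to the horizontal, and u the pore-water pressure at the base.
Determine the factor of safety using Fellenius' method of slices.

Ordinary method of slices: FS = Σ[c'·Δl_i + (W_i cosα_i − u_i·Δl_i)·tanφ'] / Σ W_i sinα_i, with Δl_i = b_i / cosα_i.
Slice 1: Δl = 1.3/cos(-11.2°) = 1.325 m; N'_1 = 15·cos(-11.2°) − 1·1.325 = 13.4; c'Δl = 16.30; W sinα = -2.9
Slice 2: Δl = 1.4/cos(-0.5°) = 1.400 m; N'_2 = 44·cos(-0.5°) − 11·1.400 = 28.6; c'Δl = 17.22; W sinα = -0.4
Slice 3: Δl = 1.5/cos10.9° = 1.528 m; N'_3 = 72·cos10.9° − 14·1.528 = 49.3; c'Δl = 18.79; W sinα = 13.6
Slice 4: Δl = 1.6/cos23.7° = 1.747 m; N'_4 = 97·cos23.7° − 18·1.747 = 57.4; c'Δl = 21.49; W sinα = 39.0
Slice 5: Δl = 1.4/cos37.4° = 1.762 m; N'_5 = 72·cos37.4° − 8·1.762 = 43.1; c'Δl = 21.68; W sinα = 43.7
Slice 6: Δl = 1.6/cos54.4° = 2.749 m; N'_6 = 40·cos54.4° − 8·2.749 = 1.3; c'Δl = 33.81; W sinα = 32.5
Σc'Δl = 129.3 kN/m; ΣN' = 193.1 kN/m; ΣW sinα = 125.6 kN/m
Resisting = 129.3 + 193.1·tan21.6° = 129.3 + 76.4 = 205.7 kN/m
FS = 205.7 / 125.6 = 1.638

FS = 1.64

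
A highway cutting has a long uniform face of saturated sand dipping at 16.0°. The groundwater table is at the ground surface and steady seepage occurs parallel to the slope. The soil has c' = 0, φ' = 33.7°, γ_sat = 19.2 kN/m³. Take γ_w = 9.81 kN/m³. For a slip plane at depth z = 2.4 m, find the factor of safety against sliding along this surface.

With seepage parallel to the slope and the water table at the surface, the effective normal stress on the slip plane uses the buoyant unit weight γ' = γ_sat − γ_w while the driving shear stress uses γ_sat:
FS = [c' + γ' z cos²β tanφ'] / [γ_sat z sinβ cosβ]
(For c' = 0 this reduces to FS = (γ'/γ_sat)·tanφ'/tanβ.)
γ' = 19.2 − 9.81 = 9.39 kN/m³
Numerator = 0.0 + 9.39·2.4·cos²16.0°·tan33.7° = 0.0 + 9.39·2.4·0.9240·0.6669 = 13.888 kPa
Denominator = 19.2·2.4·sin16.0°·cos16.0° = 19.2·2.4·0.2756·0.9613 = 12.209 kPa
FS = 13.888 / 12.209 = 1.137

FS = 1.14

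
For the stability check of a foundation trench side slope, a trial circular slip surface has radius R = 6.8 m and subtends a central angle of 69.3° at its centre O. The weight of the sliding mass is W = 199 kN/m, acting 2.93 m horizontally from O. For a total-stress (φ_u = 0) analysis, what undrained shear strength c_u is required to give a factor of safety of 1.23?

FS = c_u·L_a·R / (W·d), so c_u = FS·W·d / (L_a·R).
Arc length L_a = R·θ = 6.8·(69.3°·π/180) = 6.8·1.2095 = 8.22 m
c_u = 1.23·199·2.93 / (8.22·6.8) = 717.2 / 55.93 = 12.82 kPa

c_u = 12.8 kPa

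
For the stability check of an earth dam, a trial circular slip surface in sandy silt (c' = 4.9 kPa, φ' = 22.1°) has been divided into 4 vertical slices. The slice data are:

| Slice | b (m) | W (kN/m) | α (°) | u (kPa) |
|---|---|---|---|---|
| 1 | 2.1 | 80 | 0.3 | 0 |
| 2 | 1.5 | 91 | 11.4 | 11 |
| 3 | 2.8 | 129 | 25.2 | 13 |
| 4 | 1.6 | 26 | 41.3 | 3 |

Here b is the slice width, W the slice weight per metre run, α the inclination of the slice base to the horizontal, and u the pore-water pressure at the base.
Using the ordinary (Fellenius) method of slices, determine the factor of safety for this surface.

FS = 1.57

Ordinary method of slices: FS = Σ[c'·Δl_i + (W_i cosα_i − u_i·Δl_i)·tanφ'] / Σ W_i sinα_i, with Δl_i = b_i / cosα_i.
Slice 1: Δl = 2.1/cos0.3° = 2.100 m; N'_1 = 80·cos0.3° − 0·2.100 = 80.0; c'Δl = 10.29; W sinα = 0.4
Slice 2: Δl = 1.5/cos11.4° = 1.530 m; N'_2 = 91·cos11.4° − 11·1.530 = 72.4; c'Δl = 7.50; W sinα = 18.0
Slice 3: Δl = 2.8/cos25.2° = 3.095 m; N'_3 = 129·cos25.2° − 13·3.095 = 76.5; c'Δl = 15.16; W sinα = 54.9
Slice 4: Δl = 1.6/cos41.3° = 2.130 m; N'_4 = 26·cos41.3° − 3·2.130 = 13.1; c'Δl = 10.44; W sinα = 17.2
Σc'Δl = 43.4 kN/m; ΣN' = 242.0 kN/m; ΣW sinα = 90.5 kN/m
Resisting = 43.4 + 242.0·tan22.1° = 43.4 + 98.3 = 141.7 kN/m
FS = 141.7 / 90.5 = 1.565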